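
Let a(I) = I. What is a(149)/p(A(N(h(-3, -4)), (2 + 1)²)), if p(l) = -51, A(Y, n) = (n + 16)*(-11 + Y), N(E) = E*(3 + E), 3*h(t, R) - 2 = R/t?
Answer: -149/51 ≈ -2.9216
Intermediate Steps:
h(t, R) = ⅔ + R/(3*t) (h(t, R) = ⅔ + (R/t)/3 = ⅔ + R/(3*t))
A(Y, n) = (-11 + Y)*(16 + n) (A(Y, n) = (16 + n)*(-11 + Y) = (-11 + Y)*(16 + n))
a(149)/p(A(N(h(-3, -4)), (2 + 1)²)) = 149/(-51) = 149*(-1/51) = -149/51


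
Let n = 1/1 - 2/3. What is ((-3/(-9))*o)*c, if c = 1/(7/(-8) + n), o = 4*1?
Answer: -32/13 ≈ -2.4615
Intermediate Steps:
n = ⅓ (n = 1*1 - 2*⅓ = 1 - ⅔ = ⅓ ≈ 0.33333)
o = 4
c = -24/13 (c = 1/(7/(-8) + ⅓) = 1/(7*(-⅛) + ⅓) = 1/(-7/8 + ⅓) = 1/(-13/24) = -24/13 ≈ -1.8462)
((-3/(-9))*o)*c = (-3/(-9)*4)*(-24/13) = (-3*(-⅑)*4)*(-24/13) = ((⅓)*4)*(-24/13) = (4/3)*(-24/13) = -32/13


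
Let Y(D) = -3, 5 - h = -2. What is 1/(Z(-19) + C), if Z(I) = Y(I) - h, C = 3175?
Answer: 1/3165 ≈ 0.00031596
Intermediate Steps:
h = 7 (h = 5 - 1*(-2) = 5 + 2 = 7)
Z(I) = -10 (Z(I) = -3 - 1*7 = -3 - 7 = -10)
1/(Z(-19) + C) = 1/(-10 + 3175) = 1/3165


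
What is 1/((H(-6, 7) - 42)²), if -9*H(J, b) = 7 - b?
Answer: 1/1764 ≈ 0.00056689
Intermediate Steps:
H(J, b) = -7/9 + b/9 (H(J, b) = -(7 - b)/9 = -7/9 + b/9)
1/((H(-6, 7) - 42)²) = 1/(((-7/9 + (⅑)*7) - 42)²) = 1/(((-7/9 + 7/9) - 42)²) = 1/((0 - 42)²) = 1/((-42)²) = 1/1764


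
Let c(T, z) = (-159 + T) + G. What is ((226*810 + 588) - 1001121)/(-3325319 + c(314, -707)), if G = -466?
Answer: 817473/3325630 ≈ 0.24581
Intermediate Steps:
c(T, z) = -625 + T (c(T, z) = (-159 + T) - 466 = -625 + T)
((226*810 + 588) - 1001121)/(-3325319 + c(314, -707)) = ((226*810 + 588) - 1001121)/(-3325319 + (-625 + 314)) = ((183060 + 588) - 1001121)/(-3325319 - 311) = (183648 - 1001121)/(-3325630) = -817473*(-1/3325630) = 817473/3325630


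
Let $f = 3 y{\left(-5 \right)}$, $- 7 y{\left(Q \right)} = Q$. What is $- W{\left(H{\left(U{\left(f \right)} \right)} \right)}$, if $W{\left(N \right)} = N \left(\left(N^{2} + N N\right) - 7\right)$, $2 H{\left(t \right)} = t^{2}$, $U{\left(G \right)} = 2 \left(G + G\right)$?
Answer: $- \frac{11633747400}{117649} \approx -98885.0$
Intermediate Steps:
$y{\left(Q \right)} = - \frac{Q}{7}$
$f = \frac{15}{7}$ ($f = 3 \left(\left(- \frac{1}{7}\right) \left(-5\right)\right) = 3 \cdot \frac{5}{7} = \frac{15}{7} \approx 2.1429$)
$U{\left(G \right)} = 4 G$ ($U{\left(G \right)} = 2 \cdot 2 G = 4 G$)
$H{\left(t \right)} = \frac{t^{2}}{2}$
$W{\left(N \right)} = N \left(-7 + 2 N^{2}\right)$ ($W{\left(N \right)} = N \left(\left(N^{2} + N^{2}\right) - 7\right) = N \left(2 N^{2} - 7\right) = N \left(-7 + 2 N^{2}\right)$)
$- W{\left(H{\left(U{\left(f \right)} \right)} \right)} = - \frac{\left(4 \cdot \frac{15}{7}\right)^{2}}{2} \left(-7 + 2 \left(\frac{\left(4 \cdot \frac{15}{7}\right)^{2}}{2}\right)^{2}\right) = - \frac{\left(\frac{60}{7}\right)^{2}}{2} \left(-7 + 2 \left(\frac{\left(\frac{60}{7}\right)^{2}}{2}\right)^{2}\right) = - \frac{1}{2} \cdot \frac{3600}{49} \left(-7 + 2 \left(\frac{1}{2} \cdot \frac{3600}{49}\right)^{2}\right) = - \frac{1800 \left(-7 + 2 \left(\frac{1800}{49}\right)^{2}\right)}{49} = - \frac{1800 \left(-7 + 2 \cdot \frac{3240000}{2401}\right)}{49} = - \frac{1800 \left(-7 + \frac{6480000}{2401}\right)}{49} = - \frac{1800 \cdot 6463193}{49 \cdot 2401} = \left(-1\right) \frac{11633747400}{117649} = - \frac{11633747400}{117649}$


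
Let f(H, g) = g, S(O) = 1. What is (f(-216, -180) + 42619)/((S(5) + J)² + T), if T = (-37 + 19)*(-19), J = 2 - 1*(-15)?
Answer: 1147/18 ≈ 63.722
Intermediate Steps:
J = 17 (J = 2 + 15 = 17)
T = 342 (T = -18*(-19) = 342)
(f(-216, -180) + 42619)/((S(5) + J)² + T) = (-180 + 42619)/((1 + 17)² + 342) = 42439/(18² + 342) = 42439/(324 + 342) = 42439/666 = 42439*(1/666) = 1147/18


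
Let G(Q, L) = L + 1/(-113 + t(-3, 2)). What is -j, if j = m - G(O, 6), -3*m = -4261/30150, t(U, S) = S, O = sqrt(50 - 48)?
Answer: 19892093/3346650 ≈ 5.9439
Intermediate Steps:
O = sqrt(2) ≈ 1.4142
G(Q, L) = -1/111 + L (G(Q, L) = L + 1/(-113 + 2) = L + 1/(-111) = L - 1/111 = -1/111 + L)
m = 4261/90450 (m = -(-4261)/(3*30150) = -1/3*(-4261/30150) = 4261/90450 ≈ 0.047109)
j = -19892093/3346650 (j = 4261/90450 - (-1/111 + 6) = 4261/90450 - 1*665/111 = 4261/90450 - 665/111 = -19892093/3346650 ≈ -5.9439)
-j = -1*(-19892093/3346650) = 19892093/3346650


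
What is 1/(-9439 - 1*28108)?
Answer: -1/37547 ≈ -2.6633e-5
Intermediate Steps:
1/(-9439 - 1*28108) = 1/(-9439 - 28108) = 1/(-37547) = -1/37547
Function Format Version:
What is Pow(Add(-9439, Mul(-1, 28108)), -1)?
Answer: Rational(-1, 37547) ≈ -2.6633e-5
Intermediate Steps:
Pow(Add(-9439, Mul(-1, 28108)), -1) = Pow(Add(-9439, -28108), -1) = Pow(-37547, -1) = Rational(-1, 37547)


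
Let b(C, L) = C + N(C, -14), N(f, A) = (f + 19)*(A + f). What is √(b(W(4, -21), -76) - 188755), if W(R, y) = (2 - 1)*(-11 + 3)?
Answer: I*√189005 ≈ 434.75*I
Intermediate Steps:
N(f, A) = (19 + f)*(A + f)
W(R, y) = -8 (W(R, y) = 1*(-8) = -8)
b(C, L) = -266 + C² + 6*C (b(C, L) = C + (C² + 19*(-14) + 19*C - 14*C) = C + (C² - 266 + 19*C - 14*C) = C + (-266 + C² + 5*C) = -266 + C² + 6*C)
√(b(W(4, -21), -76) - 188755) = √((-266 + (-8)² + 6*(-8)) - 188755) = √((-266 + 64 - 48) - 188755) = √(-250 - 188755) = √(-189005) = I*√189005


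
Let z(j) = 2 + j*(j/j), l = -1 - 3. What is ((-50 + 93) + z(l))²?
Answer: 1681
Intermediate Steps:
l = -4
z(j) = 2 + j (z(j) = 2 + j*1 = 2 + j)
((-50 + 93) + z(l))² = ((-50 + 93) + (2 - 4))² = (43 - 2)² = 41² = 1681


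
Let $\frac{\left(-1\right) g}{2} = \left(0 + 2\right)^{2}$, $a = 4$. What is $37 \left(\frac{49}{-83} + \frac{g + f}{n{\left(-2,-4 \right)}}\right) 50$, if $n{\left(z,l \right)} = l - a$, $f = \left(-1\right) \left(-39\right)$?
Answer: $- \frac{2742625}{332} \approx -8260.9$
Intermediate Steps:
$f = 39$
$g = -8$ ($g = - 2 \left(0 + 2\right)^{2} = - 2 \cdot 2^{2} = \left(-2\right) 4 = -8$)
$n{\left(z,l \right)} = -4 + l$ ($n{\left(z,l \right)} = l - 4 = -4 + l$)
$37 \left(\frac{49}{-83} + \frac{g + f}{n{\left(-2,-4 \right)}}\right) 50 = 37 \left(\frac{49}{-83} + \frac{-8 + 39}{-4 - 4}\right) 50 = 37 \left(49 \left(- \frac{1}{83}\right) + \frac{31}{-8}\right) 50 = 37 \left(- \frac{49}{83} + 31 \left(- \frac{1}{8}\right)\right) 50 = 37 \left(- \frac{49}{83} - \frac{31}{8}\right) 50 = 37 \left(- \frac{2965}{664}\right) 50 = \left(- \frac{109705}{664}\right) 50 = - \frac{2742625}{332}$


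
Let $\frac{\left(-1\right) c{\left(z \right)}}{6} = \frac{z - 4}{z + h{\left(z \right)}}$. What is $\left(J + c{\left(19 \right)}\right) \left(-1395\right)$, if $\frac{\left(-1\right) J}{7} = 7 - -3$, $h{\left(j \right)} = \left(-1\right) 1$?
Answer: $104625$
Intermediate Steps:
$h{\left(j \right)} = -1$
$J = -70$ ($J = - 7 \left(7 - -3\right) = - 7 \left(7 + 3\right) = \left(-7\right) 10 = -70$)
$c{\left(z \right)} = - \frac{6 \left(-4 + z\right)}{-1 + z}$ ($c{\left(z \right)} = - 6 \frac{z - 4}{z - 1} = - 6 \frac{-4 + z}{-1 + z} = - \frac{6 \left(-4 + z\right)}{-1 + z}$)
$\left(J + c{\left(19 \right)}\right) \left(-1395\right) = \left(-70 + \frac{6 \left(4 - 19\right)}{-1 + 19}\right) \left(-1395\right) = \left(-70 + \frac{6 \left(4 - 19\right)}{18}\right) \left(-1395\right) = \left(-70 + 6 \cdot \frac{1}{18} \left(-15\right)\right) \left(-1395\right) = \left(-70 - 5\right) \left(-1395\right) = \left(-75\right) \left(-1395\right) = 104625$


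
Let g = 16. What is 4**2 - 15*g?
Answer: -224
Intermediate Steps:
4**2 - 15*g = 4**2 - 15*16 = 16 - 240 = -224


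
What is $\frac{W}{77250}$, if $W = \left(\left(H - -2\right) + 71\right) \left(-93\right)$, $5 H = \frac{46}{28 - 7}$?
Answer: $- \frac{239041}{2703750} \approx -0.088411$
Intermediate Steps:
$H = \frac{46}{105}$ ($H = \frac{46 \frac{1}{28 - 7}}{5} = \frac{46 \cdot \frac{1}{21}}{5} = \frac{1}{5} \cdot \frac{46}{21} = \frac{46}{105} \approx 0.4381$)
$W = - \frac{239041}{35}$ ($W = \left(\left(\frac{46}{105} - -2\right) + 71\right) \left(-93\right) = \left(\left(\frac{46}{105} + 2\right) + 71\right) \left(-93\right) = \left(\frac{256}{105} + 71\right) \left(-93\right) = \frac{7711}{105} \left(-93\right) = - \frac{239041}{35} \approx -6829.7$)
$\frac{W}{77250} = - \frac{239041}{35 \cdot 77250} = \left(- \frac{239041}{35}\right) \frac{1}{77250} = - \frac{239041}{2703750}$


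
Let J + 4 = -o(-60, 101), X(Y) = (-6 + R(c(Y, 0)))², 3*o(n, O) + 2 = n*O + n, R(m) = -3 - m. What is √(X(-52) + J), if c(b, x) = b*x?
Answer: √19059/3 ≈ 46.018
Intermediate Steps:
o(n, O) = -⅔ + n/3 + O*n/3 (o(n, O) = -⅔ + (n*O + n)/3 = -⅔ + (O*n + n)/3 = -⅔ + (n + O*n)/3 = -⅔ + (n/3 + O*n/3) = -⅔ + n/3 + O*n/3)
X(Y) = 81 (X(Y) = (-6 + (-3 - Y*0))² = (-6 + (-3 - 1*0))² = (-6 + (-3 + 0))² = (-6 - 3)² = (-9)² = 81)
J = 6110/3 (J = -4 - (-⅔ + (⅓)*(-60) + (⅓)*101*(-60)) = -4 - (-⅔ - 20 - 2020) = -4 - 1*(-6122/3) = -4 + 6122/3 = 6110/3 ≈ 2036.7)
√(X(-52) + J) = √(81 + 6110/3) = √(6353/3) = √19059/3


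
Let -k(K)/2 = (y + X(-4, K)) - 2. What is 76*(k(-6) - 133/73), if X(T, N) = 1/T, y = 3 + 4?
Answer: -62814/73 ≈ -860.47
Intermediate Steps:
y = 7
k(K) = -19/2 (k(K) = -2*((7 + 1/(-4)) - 2) = -2*((7 - ¼) - 2) = -2*(27/4 - 2) = -2*19/4 = -19/2)
76*(k(-6) - 133/73) = 76*(-19/2 - 133/73) = 76*(-1653/146) = -62814/73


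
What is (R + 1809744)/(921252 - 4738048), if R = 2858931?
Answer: -4668675/3816796 ≈ -1.2232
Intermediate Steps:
(R + 1809744)/(921252 - 4738048) = (2858931 + 1809744)/(921252 - 4738048) = 4668675/(-3816796) = 4668675*(-1/3816796) = -4668675/3816796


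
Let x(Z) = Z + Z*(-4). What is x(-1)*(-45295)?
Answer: -135885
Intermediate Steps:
x(Z) = -3*Z (x(Z) = Z - 4*Z = -3*Z)
x(-1)*(-45295) = -3*(-1)*(-45295) = 3*(-45295) = -135885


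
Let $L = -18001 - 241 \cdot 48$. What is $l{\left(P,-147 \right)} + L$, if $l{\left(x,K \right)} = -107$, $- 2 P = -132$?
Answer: $-29676$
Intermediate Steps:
$P = 66$ ($P = \left(- \frac{1}{2}\right) \left(-132\right) = 66$)
$L = -29569$ ($L = -18001 - 11568 = -29569$)
$l{\left(P,-147 \right)} + L = -107 - 29569 = -29676$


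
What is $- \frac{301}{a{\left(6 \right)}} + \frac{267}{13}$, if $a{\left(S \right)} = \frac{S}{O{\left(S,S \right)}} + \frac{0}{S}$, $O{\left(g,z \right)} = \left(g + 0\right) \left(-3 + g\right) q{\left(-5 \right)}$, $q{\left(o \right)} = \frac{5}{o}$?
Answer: $\frac{12006}{13} \approx 923.54$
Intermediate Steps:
$O{\left(g,z \right)} = - g \left(-3 + g\right)$ ($O{\left(g,z \right)} = \left(g + 0\right) \left(-3 + g\right) \frac{5}{-5} = g \left(-3 + g\right) 5 \left(- \frac{1}{5}\right) = g \left(-3 + g\right) \left(-1\right) = - g \left(-3 + g\right)$)
$a{\left(S \right)} = \frac{1}{3 - S}$ ($a{\left(S \right)} = \frac{S}{S \left(3 - S\right)} + \frac{0}{S} = S \frac{1}{S \left(3 - S\right)} + 0 = \frac{1}{3 - S} + 0 = \frac{1}{3 - S}$)
$- \frac{301}{a{\left(6 \right)}} + \frac{267}{13} = - \frac{301}{\left(-1\right) \frac{1}{-3 + 6}} + \frac{267}{13} = - \frac{301}{\left(-1\right) \frac{1}{3}} + 267 \cdot \frac{1}{13} = - \frac{301}{\left(-1\right) \frac{1}{3}} + \frac{267}{13} = - \frac{301}{- \frac{1}{3}} + \frac{267}{13} = \left(-301\right) \left(-3\right) + \frac{267}{13} = 903 + \frac{267}{13} = \frac{12006}{13}$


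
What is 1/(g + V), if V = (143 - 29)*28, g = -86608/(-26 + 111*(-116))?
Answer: 6451/20634896 ≈ 0.00031263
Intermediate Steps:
g = 43304/6451 (g = -86608/(-26 - 12876) = -86608/(-12902) = -86608*(-1/12902) = 43304/6451 ≈ 6.7128)
V = 3192 (V = 114*28 = 3192)
1/(g + V) = 1/(43304/6451 + 3192) = 1/(20634896/6451) = 6451/20634896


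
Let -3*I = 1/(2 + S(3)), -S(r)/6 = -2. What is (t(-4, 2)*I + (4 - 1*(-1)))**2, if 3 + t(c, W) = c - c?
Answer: 5041/196 ≈ 25.719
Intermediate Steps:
S(r) = 12 (S(r) = -6*(-2) = 12)
t(c, W) = -3 (t(c, W) = -3 + (c - c) = -3 + 0 = -3)
I = -1/42 (I = -1/(3*(2 + 12)) = -1/3/14 = -1/3*1/14 = -1/42 ≈ -0.023810)
(t(-4, 2)*I + (4 - 1*(-1)))**2 = (-3*(-1/42) + (4 - 1*(-1)))**2 = (1/14 + (4 + 1))**2 = (1/14 + 5)**2 = (71/14)**2 = 5041/196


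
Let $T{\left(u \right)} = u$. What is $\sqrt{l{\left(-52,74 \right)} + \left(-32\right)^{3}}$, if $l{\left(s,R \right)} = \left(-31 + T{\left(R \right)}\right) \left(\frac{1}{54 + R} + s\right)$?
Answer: $\frac{i \sqrt{8960938}}{16} \approx 187.09 i$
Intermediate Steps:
$l{\left(s,R \right)} = \left(-31 + R\right) \left(s + \frac{1}{54 + R}\right)$ ($l{\left(s,R \right)} = \left(-31 + R\right) \left(\frac{1}{54 + R} + s\right) = \left(-31 + R\right) \left(s + \frac{1}{54 + R}\right)$)
$\sqrt{l{\left(-52,74 \right)} + \left(-32\right)^{3}} = \sqrt{\frac{-31 + 74 - -87048 - 52 \cdot 74^{2} + 23 \cdot 74 \left(-52\right)}{54 + 74} + \left(-32\right)^{3}} = \sqrt{\frac{-31 + 74 + 87048 - 284752 - 88504}{128} - 32768} = \sqrt{\frac{1}{128} \left(-286165\right) - 32768} = \sqrt{- \frac{286165}{128} - 32768} = \sqrt{- \frac{4480469}{128}} = \frac{i \sqrt{8960938}}{16}$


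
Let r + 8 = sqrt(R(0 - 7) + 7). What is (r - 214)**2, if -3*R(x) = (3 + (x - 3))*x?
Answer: 147824/3 - 296*I*sqrt(21) ≈ 49275.0 - 1356.4*I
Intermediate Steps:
R(x) = -x**2/3 (R(x) = -(3 + (x - 3))*x/3 = -(3 + (-3 + x))*x/3 = -x*x/3 = -x**2/3)
r = -8 + 2*I*sqrt(21)/3 (r = -8 + sqrt(-(0 - 7)**2/3 + 7) = -8 + sqrt(-1/3*(-7)**2 + 7) = -8 + sqrt(-1/3*49 + 7) = -8 + sqrt(-49/3 + 7) = -8 + sqrt(-28/3) = -8 + 2*I*sqrt(21)/3 ≈ -8.0 + 3.055*I)
(r - 214)**2 = ((-8 + 2*I*sqrt(21)/3) - 214)**2 = (-222 + 2*I*sqrt(21)/3)**2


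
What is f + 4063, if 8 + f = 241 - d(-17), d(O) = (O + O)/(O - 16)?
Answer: 141734/33 ≈ 4295.0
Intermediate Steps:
d(O) = 2*O/(-16 + O) (d(O) = (2*O)/(-16 + O) = 2*O/(-16 + O))
f = 7655/33 (f = -8 + (241 - 2*(-17)/(-16 - 17)) = -8 + (241 - 2*(-17)/(-33)) = -8 + (241 - 2*(-17)*(-1)/33) = -8 + (241 - 1*34/33) = -8 + (241 - 34/33) = -8 + 7919/33 = 7655/33 ≈ 231.97)
f + 4063 = 7655/33 + 4063 = 141734/33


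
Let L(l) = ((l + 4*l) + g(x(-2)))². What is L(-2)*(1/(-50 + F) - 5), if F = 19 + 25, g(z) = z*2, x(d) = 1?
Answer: -992/3 ≈ -330.67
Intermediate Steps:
g(z) = 2*z
F = 44
L(l) = (2 + 5*l)² (L(l) = ((l + 4*l) + 2*1)² = (5*l + 2)² = (2 + 5*l)²)
L(-2)*(1/(-50 + F) - 5) = (2 + 5*(-2))²*(1/(-50 + 44) - 5) = (2 - 10)²*(1/(-6) - 5) = (-8)²*(-⅙ - 5) = 64*(-31/6) = -992/3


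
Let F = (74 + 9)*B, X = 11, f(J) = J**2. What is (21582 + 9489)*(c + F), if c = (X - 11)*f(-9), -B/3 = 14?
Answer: -108313506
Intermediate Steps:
B = -42 (B = -3*14 = -42)
F = -3486 (F = (74 + 9)*(-42) = 83*(-42) = -3486)
c = 0 (c = (11 - 11)*(-9)**2 = 0*81 = 0)
(21582 + 9489)*(c + F) = (21582 + 9489)*(0 - 3486) = 31071*(-3486) = -108313506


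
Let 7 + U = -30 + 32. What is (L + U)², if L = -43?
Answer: 2304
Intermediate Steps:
U = -5 (U = -7 + (-30 + 32) = -7 + 2 = -5)
(L + U)² = (-43 - 5)² = (-48)² = 2304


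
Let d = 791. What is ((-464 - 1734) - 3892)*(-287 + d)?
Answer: -3069360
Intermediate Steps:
((-464 - 1734) - 3892)*(-287 + d) = ((-464 - 1734) - 3892)*(-287 + 791) = (-2198 - 3892)*504 = -6090*504 = -3069360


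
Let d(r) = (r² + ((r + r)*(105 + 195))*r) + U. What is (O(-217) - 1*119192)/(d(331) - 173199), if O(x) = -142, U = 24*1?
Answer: -59667/32836493 ≈ -0.0018171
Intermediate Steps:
U = 24
d(r) = 24 + 601*r² (d(r) = (r² + ((r + r)*(105 + 195))*r) + 24 = (r² + ((2*r)*300)*r) + 24 = (r² + (600*r)*r) + 24 = (r² + 600*r²) + 24 = 601*r² + 24 = 24 + 601*r²)
(O(-217) - 1*119192)/(d(331) - 173199) = (-142 - 1*119192)/((24 + 601*331²) - 173199) = (-142 - 119192)/((24 + 601*109561) - 173199) = -119334/((24 + 65846161) - 173199) = -119334/(65846185 - 173199) = -119334/65672986 = -119334*1/65672986 = -59667/32836493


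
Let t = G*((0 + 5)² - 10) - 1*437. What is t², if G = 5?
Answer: 131044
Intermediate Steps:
t = -362 (t = 5*((0 + 5)² - 10) - 1*437 = 5*(5² - 10) - 437 = 5*(25 - 10) - 437 = 5*15 - 437 = 75 - 437 = -362)
t² = (-362)² = 131044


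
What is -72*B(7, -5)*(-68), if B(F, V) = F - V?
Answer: 58752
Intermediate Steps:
-72*B(7, -5)*(-68) = -72*(7 - 1*(-5))*(-68) = -72*(7 + 5)*(-68) = -72*12*(-68) = -864*(-68) = 58752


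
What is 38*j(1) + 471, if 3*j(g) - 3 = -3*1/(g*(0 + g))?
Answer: 471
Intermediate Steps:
j(g) = 1 - 1/g**2 (j(g) = 1 + (-3*1/(g*(0 + g)))/3 = 1 + (-3/g**2)/3 = 1 - 1/g**2)
38*j(1) + 471 = 38*(1 - 1/1**2) + 471 = 38*(1 - 1*1) + 471 = 38*(1 - 1) + 471 = 38*0 + 471 = 0 + 471 = 471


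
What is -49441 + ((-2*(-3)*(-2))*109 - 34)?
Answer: -50783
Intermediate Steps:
-49441 + ((-2*(-3)*(-2))*109 - 34) = -49441 + ((6*(-2))*109 - 34) = -49441 + (-12*109 - 34) = -49441 + (-1308 - 34) = -49441 - 1342 = -50783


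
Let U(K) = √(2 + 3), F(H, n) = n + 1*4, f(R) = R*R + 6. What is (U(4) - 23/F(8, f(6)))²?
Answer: 21/4 - √5 ≈ 3.0139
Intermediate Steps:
f(R) = 6 + R² (f(R) = R² + 6 = 6 + R²)
F(H, n) = 4 + n (F(H, n) = n + 4 = 4 + n)
U(K) = √5
(U(4) - 23/F(8, f(6)))² = (√5 - 23/(4 + (6 + 6²)))² = (√5 - 23/(4 + (6 + 36)))² = (√5 - 23/(4 + 42))² = (√5 - 23/46)² = (√5 - 23*1/46)² = (√5 - ½)² = (-½ + √5)²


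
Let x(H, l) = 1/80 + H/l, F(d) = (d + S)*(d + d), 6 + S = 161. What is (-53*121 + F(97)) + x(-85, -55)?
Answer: 37379371/880 ≈ 42477.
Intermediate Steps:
S = 155 (S = -6 + 161 = 155)
F(d) = 2*d*(155 + d) (F(d) = (d + 155)*(d + d) = (155 + d)*(2*d) = 2*d*(155 + d))
x(H, l) = 1/80 + H/l (x(H, l) = 1*(1/80) + H/l = 1/80 + H/l)
(-53*121 + F(97)) + x(-85, -55) = (-53*121 + 2*97*(155 + 97)) + (-85 + (1/80)*(-55))/(-55) = (-6413 + 2*97*252) - (-85 - 11/16)/55 = (-6413 + 48888) - 1/55*(-1371/16) = 42475 + 1371/880 = 37379371/880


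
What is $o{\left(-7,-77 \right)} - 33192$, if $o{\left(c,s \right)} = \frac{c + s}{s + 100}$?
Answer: $- \frac{763500}{23} \approx -33196.0$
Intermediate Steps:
$o{\left(c,s \right)} = \frac{c + s}{100 + s}$
$o{\left(-7,-77 \right)} - 33192 = \frac{-7 - 77}{100 - 77} - 33192 = \frac{1}{23} \left(-84\right) - 33192 = - \frac{84}{23} - 33192 = - \frac{763500}{23}$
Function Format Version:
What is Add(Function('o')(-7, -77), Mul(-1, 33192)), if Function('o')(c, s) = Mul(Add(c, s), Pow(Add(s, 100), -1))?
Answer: Rational(-763500, 23) ≈ -33196.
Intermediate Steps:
Function('o')(c, s) = Mul(Pow(Add(100, s), -1), Add(c, s)) (Function('o')(c, s) = Mul(Add(c, s), Pow(Add(100, s), -1)) = Mul(Pow(Add(100, s), -1), Add(c, s)))
Add(Function('o')(-7, -77), Mul(-1, 33192)) = Add(Mul(Pow(Add(100, -77), -1), Add(-7, -77)), Mul(-1, 33192)) = Add(Mul(Pow(23, -1), -84), -33192) = Add(Mul(Rational(1, 23), -84), -33192) = Add(Rational(-84, 23), -33192) = Rational(-763500, 23)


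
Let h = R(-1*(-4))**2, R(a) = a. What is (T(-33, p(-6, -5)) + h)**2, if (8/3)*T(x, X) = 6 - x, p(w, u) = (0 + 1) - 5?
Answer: 60025/64 ≈ 937.89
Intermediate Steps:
p(w, u) = -4 (p(w, u) = 1 - 5 = -4)
T(x, X) = 9/4 - 3*x/8 (T(x, X) = 3*(6 - x)/8 = 9/4 - 3*x/8)
h = 16 (h = (-1*(-4))**2 = 4**2 = 16)
(T(-33, p(-6, -5)) + h)**2 = ((9/4 - 3/8*(-33)) + 16)**2 = ((9/4 + 99/8) + 16)**2 = (117/8 + 16)**2 = (245/8)**2 = 60025/64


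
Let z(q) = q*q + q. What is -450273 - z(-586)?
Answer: -793083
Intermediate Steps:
z(q) = q + q² (z(q) = q² + q = q + q²)
-450273 - z(-586) = -450273 - (-586)*(1 - 586) = -450273 - (-586)*(-585) = -450273 - 1*342810 = -450273 - 342810 = -793083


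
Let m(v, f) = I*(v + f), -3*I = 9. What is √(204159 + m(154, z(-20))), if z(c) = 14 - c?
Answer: 7*√4155 ≈ 451.21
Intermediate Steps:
I = -3 (I = -⅓*9 = -3)
m(v, f) = -3*f - 3*v (m(v, f) = -3*(v + f) = -3*(f + v) = -3*f - 3*v)
√(204159 + m(154, z(-20))) = √(204159 + (-3*(14 - 1*(-20)) - 3*154)) = √(204159 + (-3*(14 + 20) - 462)) = √(204159 + (-3*34 - 462)) = √(204159 + (-102 - 462)) = √(204159 - 564) = √203595 = 7*√4155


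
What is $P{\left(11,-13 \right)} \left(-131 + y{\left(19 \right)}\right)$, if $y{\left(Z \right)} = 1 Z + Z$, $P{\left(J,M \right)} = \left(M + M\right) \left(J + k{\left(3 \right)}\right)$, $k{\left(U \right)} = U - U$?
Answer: $26598$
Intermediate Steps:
$k{\left(U \right)} = 0$
$P{\left(J,M \right)} = 2 J M$ ($P{\left(J,M \right)} = \left(M + M\right) \left(J + 0\right) = 2 M J = 2 J M$)
$y{\left(Z \right)} = 2 Z$ ($y{\left(Z \right)} = Z + Z = 2 Z$)
$P{\left(11,-13 \right)} \left(-131 + y{\left(19 \right)}\right) = 2 \cdot 11 \left(-13\right) \left(-131 + 2 \cdot 19\right) = - 286 \left(-131 + 38\right) = \left(-286\right) \left(-93\right) = 26598$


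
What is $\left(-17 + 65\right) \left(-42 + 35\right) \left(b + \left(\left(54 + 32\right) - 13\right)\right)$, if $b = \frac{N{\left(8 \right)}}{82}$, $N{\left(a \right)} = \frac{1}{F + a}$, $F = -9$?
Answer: $- \frac{1005480}{41} \approx -24524.0$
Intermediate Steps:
$N{\left(a \right)} = \frac{1}{-9 + a}$
$b = - \frac{1}{82}$ ($b = \frac{1}{\left(-9 + 8\right) 82} = \frac{1}{-1} \cdot \frac{1}{82} = \left(-1\right) \frac{1}{82} = - \frac{1}{82} \approx -0.012195$)
$\left(-17 + 65\right) \left(-42 + 35\right) \left(b + \left(\left(54 + 32\right) - 13\right)\right) = \left(-17 + 65\right) \left(-42 + 35\right) \left(- \frac{1}{82} + \left(\left(54 + 32\right) - 13\right)\right) = 48 \left(-7\right) \left(- \frac{1}{82} + \left(86 - 13\right)\right) = - 336 \left(- \frac{1}{82} + 73\right) = \left(-336\right) \frac{5985}{82} = - \frac{1005480}{41}$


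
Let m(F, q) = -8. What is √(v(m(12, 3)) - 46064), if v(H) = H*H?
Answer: 20*I*√115 ≈ 214.48*I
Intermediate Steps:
v(H) = H²
√(v(m(12, 3)) - 46064) = √((-8)² - 46064) = √(64 - 46064) = √(-46000) = 20*I*√115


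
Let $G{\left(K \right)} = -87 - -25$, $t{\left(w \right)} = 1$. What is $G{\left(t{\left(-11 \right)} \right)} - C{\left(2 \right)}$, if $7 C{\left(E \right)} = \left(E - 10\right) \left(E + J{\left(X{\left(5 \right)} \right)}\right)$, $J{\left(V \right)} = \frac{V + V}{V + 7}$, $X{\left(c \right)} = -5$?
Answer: $- \frac{458}{7} \approx -65.429$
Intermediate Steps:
$J{\left(V \right)} = \frac{2 V}{7 + V}$
$G{\left(K \right)} = -62$ ($G{\left(K \right)} = -87 + 25 = -62$)
$C{\left(E \right)} = \frac{\left(-10 + E\right) \left(-5 + E\right)}{7}$ ($C{\left(E \right)} = \frac{\left(E - 10\right) \left(E + 2 \left(-5\right) \frac{1}{7 - 5}\right)}{7} = \frac{\left(-10 + E\right) \left(E + 2 \left(-5\right) \frac{1}{2}\right)}{7} = \frac{\left(-10 + E\right) \left(E - 5\right)}{7} = \frac{\left(-10 + E\right) \left(-5 + E\right)}{7}$)
$G{\left(t{\left(-11 \right)} \right)} - C{\left(2 \right)} = -62 - \left(\frac{50}{7} - \frac{30}{7} + \frac{2^{2}}{7}\right) = -62 - \left(\frac{50}{7} - \frac{30}{7} + \frac{1}{7} \cdot 4\right) = -62 - \left(\frac{50}{7} - \frac{30}{7} + \frac{4}{7}\right) = -62 - \frac{24}{7} = - \frac{458}{7}$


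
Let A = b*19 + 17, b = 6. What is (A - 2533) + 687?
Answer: -1715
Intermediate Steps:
A = 131 (A = 6*19 + 17 = 114 + 17 = 131)
(A - 2533) + 687 = (131 - 2533) + 687 = -2402 + 687 = -1715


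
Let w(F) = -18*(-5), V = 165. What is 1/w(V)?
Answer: 1/90 ≈ 0.011111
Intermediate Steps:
w(F) = 90
1/w(V) = 1/90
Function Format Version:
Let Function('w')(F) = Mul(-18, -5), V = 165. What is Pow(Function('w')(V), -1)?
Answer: Rational(1, 90) ≈ 0.011111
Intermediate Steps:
Function('w')(F) = 90
Pow(Function('w')(V), -1) = Pow(90, -1) = Rational(1, 90)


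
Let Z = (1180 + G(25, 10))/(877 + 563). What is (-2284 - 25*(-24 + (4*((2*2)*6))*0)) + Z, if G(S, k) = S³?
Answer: -481631/288 ≈ -1672.3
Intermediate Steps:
Z = 3361/288 (Z = (1180 + 25³)/(877 + 563) = (1180 + 15625)/1440 = 16805*(1/1440) = 3361/288 ≈ 11.670)
(-2284 - 25*(-24 + (4*((2*2)*6))*0)) + Z = (-2284 - 25*(-24 + (4*((2*2)*6))*0)) + 3361/288 = (-2284 - 25*(-24 + (4*(4*6))*0)) + 3361/288 = (-2284 - 25*(-24 + (4*24)*0)) + 3361/288 = (-2284 - 25*(-24 + 96*0)) + 3361/288 = (-2284 - 25*(-24 + 0)) + 3361/288 = (-2284 - 25*(-24)) + 3361/288 = (-2284 + 600) + 3361/288 = -1684 + 3361/288 = -481631/288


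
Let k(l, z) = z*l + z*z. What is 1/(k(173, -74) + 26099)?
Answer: 1/18773 ≈ 5.3268e-5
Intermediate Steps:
k(l, z) = z**2 + l*z (k(l, z) = l*z + z**2 = z**2 + l*z)
1/(k(173, -74) + 26099) = 1/(-74*(173 - 74) + 26099) = 1/(-74*99 + 26099) = 1/(-7326 + 26099) = 1/18773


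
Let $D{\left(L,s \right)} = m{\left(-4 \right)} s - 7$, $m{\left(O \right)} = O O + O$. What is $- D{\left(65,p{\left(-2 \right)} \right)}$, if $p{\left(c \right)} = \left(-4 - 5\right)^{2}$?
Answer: $-965$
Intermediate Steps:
$p{\left(c \right)} = 81$ ($p{\left(c \right)} = \left(-9\right)^{2} = 81$)
$m{\left(O \right)} = O + O^{2}$ ($m{\left(O \right)} = O^{2} + O = O + O^{2}$)
$D{\left(L,s \right)} = -7 + 12 s$ ($D{\left(L,s \right)} = - 4 \left(1 - 4\right) s - 7 = \left(-4\right) \left(-3\right) s - 7 = 12 s - 7 = -7 + 12 s$)
$- D{\left(65,p{\left(-2 \right)} \right)} = - (-7 + 12 \cdot 81) = - (-7 + 972) = \left(-1\right) 965 = -965$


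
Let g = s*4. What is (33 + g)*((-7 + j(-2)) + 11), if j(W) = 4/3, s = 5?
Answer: 848/3 ≈ 282.67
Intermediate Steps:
j(W) = 4/3 (j(W) = 4*(1/3) = 4/3)
g = 20 (g = 5*4 = 20)
(33 + g)*((-7 + j(-2)) + 11) = (33 + 20)*((-7 + 4/3) + 11) = 53*(-17/3 + 11) = 53*(16/3) = 848/3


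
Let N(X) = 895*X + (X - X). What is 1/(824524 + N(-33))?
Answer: 1/794989 ≈ 1.2579e-6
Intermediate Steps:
N(X) = 895*X (N(X) = 895*X + 0 = 895*X)
1/(824524 + N(-33)) = 1/(824524 + 895*(-33)) = 1/(824524 - 29535) = 1/794989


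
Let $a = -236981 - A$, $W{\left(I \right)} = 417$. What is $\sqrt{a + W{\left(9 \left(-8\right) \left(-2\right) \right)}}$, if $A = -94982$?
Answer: $i \sqrt{141582} \approx 376.27 i$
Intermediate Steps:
$a = -141999$ ($a = -236981 - -94982 = -236981 + 94982 = -141999$)
$\sqrt{a + W{\left(9 \left(-8\right) \left(-2\right) \right)}} = \sqrt{-141999 + 417} = \sqrt{-141582} = i \sqrt{141582}$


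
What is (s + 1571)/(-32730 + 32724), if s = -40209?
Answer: 19319/3 ≈ 6439.7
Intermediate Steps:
(s + 1571)/(-32730 + 32724) = (-40209 + 1571)/(-32730 + 32724) = -38638/(-6) = -38638*(-⅙) = 19319/3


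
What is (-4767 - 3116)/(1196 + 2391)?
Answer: -7883/3587 ≈ -2.1977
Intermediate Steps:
(-4767 - 3116)/(1196 + 2391) = -7883/3587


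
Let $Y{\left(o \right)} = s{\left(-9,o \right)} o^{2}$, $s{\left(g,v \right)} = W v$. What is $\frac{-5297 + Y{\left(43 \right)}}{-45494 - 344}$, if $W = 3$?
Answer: $- \frac{116612}{22919} \approx -5.088$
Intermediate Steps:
$s{\left(g,v \right)} = 3 v$
$Y{\left(o \right)} = 3 o^{3}$ ($Y{\left(o \right)} = 3 o o^{2} = 3 o^{3}$)
$\frac{-5297 + Y{\left(43 \right)}}{-45494 - 344} = \frac{-5297 + 3 \cdot 43^{3}}{-45494 - 344} = \frac{-5297 + 3 \cdot 79507}{-45494 - 344} = \frac{-5297 + 238521}{-45838} = 233224 \left(- \frac{1}{45838}\right) = - \frac{116612}{22919}$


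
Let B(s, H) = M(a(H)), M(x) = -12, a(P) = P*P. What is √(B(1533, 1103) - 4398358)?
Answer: I*√4398370 ≈ 2097.2*I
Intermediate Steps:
a(P) = P²
B(s, H) = -12
√(B(1533, 1103) - 4398358) = √(-12 - 4398358) = √(-4398370) = I*√4398370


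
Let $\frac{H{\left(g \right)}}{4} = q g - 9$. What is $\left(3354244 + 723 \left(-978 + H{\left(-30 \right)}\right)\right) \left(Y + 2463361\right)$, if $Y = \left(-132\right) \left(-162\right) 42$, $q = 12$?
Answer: $5311159342978$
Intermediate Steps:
$H{\left(g \right)} = -36 + 48 g$ ($H{\left(g \right)} = 4 \left(12 g - 9\right) = 4 \left(-9 + 12 g\right) = -36 + 48 g$)
$Y = 898128$ ($Y = 21384 \cdot 42 = 898128$)
$\left(3354244 + 723 \left(-978 + H{\left(-30 \right)}\right)\right) \left(Y + 2463361\right) = \left(3354244 + 723 \left(-978 + \left(-36 + 48 \left(-30\right)\right)\right)\right) \left(898128 + 2463361\right) = \left(3354244 + 723 \left(-978 - 1476\right)\right) 3361489 = \left(3354244 + 723 \left(-2454\right)\right) 3361489 = \left(3354244 - 1774242\right) 3361489 = 1580002 \cdot 3361489 = 5311159342978$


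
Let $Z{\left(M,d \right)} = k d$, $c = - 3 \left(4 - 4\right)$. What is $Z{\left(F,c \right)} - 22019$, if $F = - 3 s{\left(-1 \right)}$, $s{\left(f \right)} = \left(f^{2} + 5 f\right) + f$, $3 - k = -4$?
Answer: $-22019$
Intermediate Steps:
$c = 0$ ($c = \left(-3\right) 0 = 0$)
$k = 7$ ($k = 3 - -4 = 3 + 4 = 7$)
$s{\left(f \right)} = f^{2} + 6 f$
$F = 15$ ($F = - 3 \left(- (6 - 1)\right) = - 3 \left(\left(-1\right) 5\right) = \left(-3\right) \left(-5\right) = 15$)
$Z{\left(M,d \right)} = 7 d$
$Z{\left(F,c \right)} - 22019 = 7 \cdot 0 - 22019 = 0 - 22019 = -22019$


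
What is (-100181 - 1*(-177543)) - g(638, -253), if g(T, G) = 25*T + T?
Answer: 60774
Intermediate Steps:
g(T, G) = 26*T
(-100181 - 1*(-177543)) - g(638, -253) = (-100181 - 1*(-177543)) - 26*638 = (-100181 + 177543) - 1*16588 = 77362 - 16588 = 60774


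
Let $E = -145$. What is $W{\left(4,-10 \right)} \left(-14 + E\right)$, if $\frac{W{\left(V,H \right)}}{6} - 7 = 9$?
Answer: $-15264$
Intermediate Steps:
$W{\left(V,H \right)} = 96$ ($W{\left(V,H \right)} = 42 + 6 \cdot 9 = 42 + 54 = 96$)
$W{\left(4,-10 \right)} \left(-14 + E\right) = 96 \left(-14 - 145\right) = 96 \left(-159\right) = -15264$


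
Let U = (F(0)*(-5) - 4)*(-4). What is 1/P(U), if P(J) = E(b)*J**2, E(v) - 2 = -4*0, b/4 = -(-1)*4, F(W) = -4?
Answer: 1/8192 ≈ 0.00012207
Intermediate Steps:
b = 16 (b = 4*(-(-1)*4) = 4*(-1*(-4)) = 4*4 = 16)
E(v) = 2 (E(v) = 2 - 4*0 = 2 + 0 = 2)
U = -64 (U = (-4*(-5) - 4)*(-4) = (20 - 4)*(-4) = 16*(-4) = -64)
P(J) = 2*J**2
1/P(U) = 1/(2*(-64)**2) = 1/(2*4096) = 1/8192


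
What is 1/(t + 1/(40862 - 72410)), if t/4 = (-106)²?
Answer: 31548/1417893311 ≈ 2.2250e-5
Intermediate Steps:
t = 44944 (t = 4*(-106)² = 4*11236 = 44944)
1/(t + 1/(40862 - 72410)) = 1/(44944 + 1/(40862 - 72410)) = 1/(44944 + 1/(-31548)) = 1/(44944 - 1/31548) = 1/(1417893311/31548) = 31548/1417893311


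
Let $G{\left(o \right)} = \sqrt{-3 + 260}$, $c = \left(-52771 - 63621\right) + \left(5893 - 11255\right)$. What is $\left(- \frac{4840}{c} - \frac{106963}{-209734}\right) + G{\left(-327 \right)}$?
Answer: $\frac{7019142831}{12767976718} + \sqrt{257} \approx 16.581$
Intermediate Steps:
$c = -121754$ ($c = -116392 + \left(5893 - 11255\right) = -116392 - 5362 = -121754$)
$G{\left(o \right)} = \sqrt{257}$
$\left(- \frac{4840}{c} - \frac{106963}{-209734}\right) + G{\left(-327 \right)} = \left(- \frac{4840}{-121754} - \frac{106963}{-209734}\right) + \sqrt{257} = \left(\left(-4840\right) \left(- \frac{1}{121754}\right) - - \frac{106963}{209734}\right) + \sqrt{257} = \left(\frac{2420}{60877} + \frac{106963}{209734}\right) + \sqrt{257} = \frac{7019142831}{12767976718} + \sqrt{257}$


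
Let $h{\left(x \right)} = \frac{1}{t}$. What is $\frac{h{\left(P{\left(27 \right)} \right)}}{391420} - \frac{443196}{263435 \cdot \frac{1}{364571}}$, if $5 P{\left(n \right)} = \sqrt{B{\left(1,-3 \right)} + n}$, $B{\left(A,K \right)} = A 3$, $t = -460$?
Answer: $- \frac{5818469893966918927}{9486462948400} \approx -6.1334 \cdot 10^{5}$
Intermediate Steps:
$B{\left(A,K \right)} = 3 A$
$P{\left(n \right)} = \frac{\sqrt{3 + n}}{5}$ ($P{\left(n \right)} = \frac{\sqrt{3 \cdot 1 + n}}{5} = \frac{\sqrt{3 + n}}{5}$)
$h{\left(x \right)} = - \frac{1}{460}$ ($h{\left(x \right)} = \frac{1}{-460} = - \frac{1}{460}$)
$\frac{h{\left(P{\left(27 \right)} \right)}}{391420} - \frac{443196}{263435 \cdot \frac{1}{364571}} = - \frac{1}{460 \cdot 391420} - \frac{443196}{263435 \cdot \frac{1}{364571}} = \left(- \frac{1}{460}\right) \frac{1}{391420} - \frac{443196}{263435 \cdot \frac{1}{364571}} = - \frac{1}{180053200} - \frac{443196}{\frac{263435}{364571}} = - \frac{1}{180053200} - \frac{161576408916}{263435} = - \frac{5818469893966918927}{9486462948400}$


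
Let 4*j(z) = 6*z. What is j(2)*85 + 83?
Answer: 338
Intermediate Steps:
j(z) = 3*z/2 (j(z) = (6*z)/4 = 3*z/2)
j(2)*85 + 83 = ((3/2)*2)*85 + 83 = 3*85 + 83 = 255 + 83 = 338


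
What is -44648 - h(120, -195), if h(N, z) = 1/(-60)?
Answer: -2678879/60 ≈ -44648.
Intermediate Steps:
h(N, z) = -1/60
-44648 - h(120, -195) = -44648 - 1*(-1/60) = -44648 + 1/60 = -2678879/60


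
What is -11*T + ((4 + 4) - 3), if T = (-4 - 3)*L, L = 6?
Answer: 467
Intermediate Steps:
T = -42 (T = (-4 - 3)*6 = -7*6 = -42)
-11*T + ((4 + 4) - 3) = -11*(-42) + ((4 + 4) - 3) = 462 + (8 - 3) = 462 + 5 = 467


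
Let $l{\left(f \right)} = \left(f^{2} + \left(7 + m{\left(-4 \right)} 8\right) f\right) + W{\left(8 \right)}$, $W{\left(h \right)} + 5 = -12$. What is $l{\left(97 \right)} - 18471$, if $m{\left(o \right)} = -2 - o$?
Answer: $-6848$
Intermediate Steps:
$W{\left(h \right)} = -17$ ($W{\left(h \right)} = -5 - 12 = -17$)
$l{\left(f \right)} = -17 + f^{2} + 23 f$ ($l{\left(f \right)} = \left(f^{2} + \left(7 + \left(-2 - -4\right) 8\right) f\right) - 17 = \left(f^{2} + \left(7 + \left(-2 + 4\right) 8\right) f\right) - 17 = \left(f^{2} + \left(7 + 2 \cdot 8\right) f\right) - 17 = \left(f^{2} + \left(7 + 16\right) f\right) - 17 = \left(f^{2} + 23 f\right) - 17 = -17 + f^{2} + 23 f$)
$l{\left(97 \right)} - 18471 = \left(-17 + 97^{2} + 23 \cdot 97\right) - 18471 = \left(-17 + 9409 + 2231\right) - 18471 = 11623 - 18471 = -6848$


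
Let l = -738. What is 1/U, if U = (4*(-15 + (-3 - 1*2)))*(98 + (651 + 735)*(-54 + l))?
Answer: 1/87809120 ≈ 1.1388e-8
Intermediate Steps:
U = 87809120 (U = (4*(-15 + (-3 - 1*2)))*(98 + (651 + 735)*(-54 - 738)) = (4*(-15 + (-3 - 2)))*(98 + 1386*(-792)) = (4*(-15 - 5))*(98 - 1097712) = (4*(-20))*(-1097614) = -80*(-1097614) = 87809120)
1/U = 1/87809120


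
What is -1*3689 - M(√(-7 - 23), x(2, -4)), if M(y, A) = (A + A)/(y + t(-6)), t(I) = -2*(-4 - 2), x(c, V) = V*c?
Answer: (-3689*√30 + 44252*I)/(√30 - 12*I) ≈ -3687.9 - 0.50365*I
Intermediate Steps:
t(I) = 12 (t(I) = -2*(-6) = 12)
M(y, A) = 2*A/(12 + y) (M(y, A) = (A + A)/(y + 12) = (2*A)/(12 + y) = 2*A/(12 + y))
-1*3689 - M(√(-7 - 23), x(2, -4)) = -1*3689 - 2*(-4*2)/(12 + √(-7 - 23)) = -3689 - 2*(-8)/(12 + √(-30)) = -3689 - 2*(-8)/(12 + I*√30) = -3689 - (-16)/(12 + I*√30) = -3689 + 16/(12 + I*√30)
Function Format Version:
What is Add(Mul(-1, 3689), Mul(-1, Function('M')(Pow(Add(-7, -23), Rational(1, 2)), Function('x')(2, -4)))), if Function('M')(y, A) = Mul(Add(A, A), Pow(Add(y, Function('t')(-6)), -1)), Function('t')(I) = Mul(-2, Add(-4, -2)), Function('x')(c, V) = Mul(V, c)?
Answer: Mul(Pow(Add(Pow(30, Rational(1, 2)), Mul(-12, I)), -1), Add(Mul(-3689, Pow(30, Rational(1, 2))), Mul(44252, I))) ≈ Add(-3687.9, Mul(-0.50365, I))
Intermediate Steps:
Function('t')(I) = 12 (Function('t')(I) = Mul(-2, -6) = 12)
Function('M')(y, A) = Mul(2, A, Pow(Add(12, y), -1)) (Function('M')(y, A) = Mul(Add(A, A), Pow(Add(y, 12), -1)) = Mul(Mul(2, A), Pow(Add(12, y), -1)) = Mul(2, A, Pow(Add(12, y), -1)))
Add(Mul(-1, 3689), Mul(-1, Function('M')(Pow(Add(-7, -23), Rational(1, 2)), Function('x')(2, -4)))) = Add(Mul(-1, 3689), Mul(-1, Mul(2, Mul(-4, 2), Pow(Add(12, Pow(Add(-7, -23), Rational(1, 2))), -1)))) = Add(-3689, Mul(-1, Mul(2, -8, Pow(Add(12, Pow(-30, Rational(1, 2))), -1)))) = Add(-3689, Mul(-1, Mul(2, -8, Pow(Add(12, Mul(I, Pow(30, Rational(1, 2)))), -1)))) = Add(-3689, Mul(-1, Mul(-16, Pow(Add(12, Mul(I, Pow(30, Rational(1, 2)))), -1)))) = Add(-3689, Mul(16, Pow(Add(12, Mul(I, Pow(30, Rational(1, 2)))), -1)))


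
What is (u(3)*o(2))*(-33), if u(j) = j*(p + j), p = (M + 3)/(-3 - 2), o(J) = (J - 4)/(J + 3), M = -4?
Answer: 3168/25 ≈ 126.72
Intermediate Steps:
o(J) = (-4 + J)/(3 + J)
p = ⅕ (p = (-4 + 3)/(-3 - 2) = -1/(-5) = -1*(-⅕) = ⅕ ≈ 0.20000)
u(j) = j*(⅕ + j)
(u(3)*o(2))*(-33) = ((3*(⅕ + 3))*((-4 + 2)/(3 + 2)))*(-33) = ((3*(16/5))*(-2/5))*(-33) = (48*((⅕)*(-2))/5)*(-33) = ((48/5)*(-⅖))*(-33) = -96/25*(-33) = 3168/25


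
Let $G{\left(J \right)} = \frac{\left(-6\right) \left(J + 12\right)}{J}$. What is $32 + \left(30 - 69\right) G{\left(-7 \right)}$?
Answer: $- \frac{946}{7} \approx -135.14$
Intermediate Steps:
$G{\left(J \right)} = \frac{-72 - 6 J}{J}$ ($G{\left(J \right)} = \frac{\left(-6\right) \left(12 + J\right)}{J} = \frac{-72 - 6 J}{J}$)
$32 + \left(30 - 69\right) G{\left(-7 \right)} = 32 + \left(30 - 69\right) \left(-6 - \frac{72}{-7}\right) = 32 + \left(30 - 69\right) \left(-6 - - \frac{72}{7}\right) = 32 - 39 \left(-6 + \frac{72}{7}\right) = 32 - \frac{1170}{7} = - \frac{946}{7}$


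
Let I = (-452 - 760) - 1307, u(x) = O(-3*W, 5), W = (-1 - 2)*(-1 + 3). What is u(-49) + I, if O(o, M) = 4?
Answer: -2515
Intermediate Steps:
W = -6 (W = -3*2 = -6)
u(x) = 4
I = -2519 (I = -1212 - 1307 = -2519)
u(-49) + I = 4 - 2519 = -2515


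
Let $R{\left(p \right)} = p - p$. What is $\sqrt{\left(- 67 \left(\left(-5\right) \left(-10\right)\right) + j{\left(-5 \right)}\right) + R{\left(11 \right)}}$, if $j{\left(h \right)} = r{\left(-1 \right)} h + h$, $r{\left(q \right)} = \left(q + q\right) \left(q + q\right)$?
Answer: $15 i \sqrt{15} \approx 58.095 i$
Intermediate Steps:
$r{\left(q \right)} = 4 q^{2}$ ($r{\left(q \right)} = 2 q 2 q = 4 q^{2}$)
$j{\left(h \right)} = 5 h$ ($j{\left(h \right)} = 4 \left(-1\right)^{2} h + h = 4 \cdot 1 h + h = 4 h + h = 5 h$)
$R{\left(p \right)} = 0$
$\sqrt{\left(- 67 \left(\left(-5\right) \left(-10\right)\right) + j{\left(-5 \right)}\right) + R{\left(11 \right)}} = \sqrt{\left(- 67 \left(\left(-5\right) \left(-10\right)\right) + 5 \left(-5\right)\right) + 0} = \sqrt{\left(\left(-67\right) 50 - 25\right) + 0} = \sqrt{\left(-3350 - 25\right) + 0} = \sqrt{-3375 + 0} = \sqrt{-3375} = 15 i \sqrt{15}$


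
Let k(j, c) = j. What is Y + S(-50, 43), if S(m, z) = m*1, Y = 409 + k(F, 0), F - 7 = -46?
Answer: 320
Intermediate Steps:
F = -39 (F = 7 - 46 = -39)
Y = 370 (Y = 409 - 39 = 370)
S(m, z) = m
Y + S(-50, 43) = 370 - 50 = 320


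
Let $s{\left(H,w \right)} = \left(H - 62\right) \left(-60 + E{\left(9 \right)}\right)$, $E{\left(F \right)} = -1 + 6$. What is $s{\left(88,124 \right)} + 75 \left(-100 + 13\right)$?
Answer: $-7955$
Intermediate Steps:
$E{\left(F \right)} = 5$
$s{\left(H,w \right)} = 3410 - 55 H$ ($s{\left(H,w \right)} = \left(H - 62\right) \left(-60 + 5\right) = \left(-62 + H\right) \left(-55\right) = 3410 - 55 H$)
$s{\left(88,124 \right)} + 75 \left(-100 + 13\right) = \left(3410 - 4840\right) + 75 \left(-100 + 13\right) = \left(3410 - 4840\right) + 75 \left(-87\right) = -1430 - 6525 = -7955$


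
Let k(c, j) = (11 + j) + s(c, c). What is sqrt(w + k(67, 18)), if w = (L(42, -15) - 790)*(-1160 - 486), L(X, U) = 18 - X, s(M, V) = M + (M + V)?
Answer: sqrt(1340074) ≈ 1157.6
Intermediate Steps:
s(M, V) = V + 2*M
k(c, j) = 11 + j + 3*c (k(c, j) = (11 + j) + (c + 2*c) = (11 + j) + 3*c = 11 + j + 3*c)
w = 1339844 (w = ((18 - 1*42) - 790)*(-1160 - 486) = ((18 - 42) - 790)*(-1646) = (-24 - 790)*(-1646) = -814*(-1646) = 1339844)
sqrt(w + k(67, 18)) = sqrt(1339844 + (11 + 18 + 3*67)) = sqrt(1339844 + (11 + 18 + 201)) = sqrt(1339844 + 230) = sqrt(1340074)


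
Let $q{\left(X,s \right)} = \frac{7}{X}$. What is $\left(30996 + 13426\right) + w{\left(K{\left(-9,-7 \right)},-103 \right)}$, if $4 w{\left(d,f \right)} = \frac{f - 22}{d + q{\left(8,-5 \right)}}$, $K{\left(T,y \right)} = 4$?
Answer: $\frac{1732208}{39} \approx 44416.0$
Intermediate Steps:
$w{\left(d,f \right)} = \frac{-22 + f}{4 \left(\frac{7}{8} + d\right)}$ ($w{\left(d,f \right)} = \frac{\left(f - 22\right) \frac{1}{d + \frac{7}{8}}}{4} = \frac{\left(-22 + f\right) \frac{1}{d + 7 \cdot \frac{1}{8}}}{4} = \frac{\left(-22 + f\right) \frac{1}{d + \frac{7}{8}}}{4} = \frac{\left(-22 + f\right) \frac{1}{\frac{7}{8} + d}}{4} = \frac{\frac{1}{\frac{7}{8} + d} \left(-22 + f\right)}{4} = \frac{-22 + f}{4 \left(\frac{7}{8} + d\right)}$)
$\left(30996 + 13426\right) + w{\left(K{\left(-9,-7 \right)},-103 \right)} = \left(30996 + 13426\right) + \frac{2 \left(-22 - 103\right)}{7 + 8 \cdot 4} = 44422 + 2 \frac{1}{7 + 32} \left(-125\right) = 44422 + 2 \cdot \frac{1}{39} \left(-125\right) = 44422 - \frac{250}{39} = \frac{1732208}{39}$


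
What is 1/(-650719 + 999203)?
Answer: 1/348484 ≈ 2.8696e-6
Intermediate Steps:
1/(-650719 + 999203) = 1/348484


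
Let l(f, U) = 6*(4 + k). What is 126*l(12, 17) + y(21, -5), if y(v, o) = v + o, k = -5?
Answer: -740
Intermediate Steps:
y(v, o) = o + v
l(f, U) = -6 (l(f, U) = 6*(4 - 5) = 6*(-1) = -6)
126*l(12, 17) + y(21, -5) = 126*(-6) + (-5 + 21) = -756 + 16 = -740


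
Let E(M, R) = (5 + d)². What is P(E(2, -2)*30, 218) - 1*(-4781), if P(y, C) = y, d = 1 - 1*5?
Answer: 4811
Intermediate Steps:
d = -4 (d = 1 - 5 = -4)
E(M, R) = 1 (E(M, R) = (5 - 4)² = 1² = 1)
P(E(2, -2)*30, 218) - 1*(-4781) = 1*30 - 1*(-4781) = 30 + 4781 = 4811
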